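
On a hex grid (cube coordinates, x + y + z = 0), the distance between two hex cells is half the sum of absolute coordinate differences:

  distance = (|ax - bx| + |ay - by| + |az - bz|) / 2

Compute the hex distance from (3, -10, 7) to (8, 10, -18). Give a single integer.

Answer: 25

Derivation:
|ax - bx| = |3 - 8| = 5
|ay - by| = |-10 - 10| = 20
|az - bz| = |7 - (-18)| = 25
distance = (5 + 20 + 25) / 2 = 50 / 2 = 25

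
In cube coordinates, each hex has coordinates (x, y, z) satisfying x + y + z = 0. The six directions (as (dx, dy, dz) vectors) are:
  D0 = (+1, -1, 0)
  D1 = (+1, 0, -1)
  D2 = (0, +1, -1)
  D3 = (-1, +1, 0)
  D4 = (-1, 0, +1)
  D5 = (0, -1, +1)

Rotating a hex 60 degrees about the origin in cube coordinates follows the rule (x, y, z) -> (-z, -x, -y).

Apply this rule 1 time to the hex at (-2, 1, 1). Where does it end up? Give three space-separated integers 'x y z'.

Start: (-2, 1, 1)
Step 1: (-2, 1, 1) -> (-(1), -(-2), -(1)) = (-1, 2, -1)

Answer: -1 2 -1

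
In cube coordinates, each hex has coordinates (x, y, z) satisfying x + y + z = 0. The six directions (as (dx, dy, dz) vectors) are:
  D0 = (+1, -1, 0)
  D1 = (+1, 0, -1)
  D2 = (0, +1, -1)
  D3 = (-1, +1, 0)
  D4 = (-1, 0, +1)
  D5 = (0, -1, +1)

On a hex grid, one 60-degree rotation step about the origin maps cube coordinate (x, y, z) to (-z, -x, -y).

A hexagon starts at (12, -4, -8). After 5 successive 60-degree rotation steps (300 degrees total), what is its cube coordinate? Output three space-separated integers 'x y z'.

Answer: 4 8 -12

Derivation:
Start: (12, -4, -8)
Step 1: (12, -4, -8) -> (-(-8), -(12), -(-4)) = (8, -12, 4)
Step 2: (8, -12, 4) -> (-(4), -(8), -(-12)) = (-4, -8, 12)
Step 3: (-4, -8, 12) -> (-(12), -(-4), -(-8)) = (-12, 4, 8)
Step 4: (-12, 4, 8) -> (-(8), -(-12), -(4)) = (-8, 12, -4)
Step 5: (-8, 12, -4) -> (-(-4), -(-8), -(12)) = (4, 8, -12)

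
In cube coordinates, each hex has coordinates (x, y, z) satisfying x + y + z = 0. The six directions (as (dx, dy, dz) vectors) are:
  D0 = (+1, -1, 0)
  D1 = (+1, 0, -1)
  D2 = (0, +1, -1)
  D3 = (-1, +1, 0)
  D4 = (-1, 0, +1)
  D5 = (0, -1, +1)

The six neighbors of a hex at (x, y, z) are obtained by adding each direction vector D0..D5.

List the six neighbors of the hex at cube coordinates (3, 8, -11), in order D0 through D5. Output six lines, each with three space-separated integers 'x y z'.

Center: (3, 8, -11). Add each direction:
  D0: (3, 8, -11) + (1, -1, 0) = (4, 7, -11)
  D1: (3, 8, -11) + (1, 0, -1) = (4, 8, -12)
  D2: (3, 8, -11) + (0, 1, -1) = (3, 9, -12)
  D3: (3, 8, -11) + (-1, 1, 0) = (2, 9, -11)
  D4: (3, 8, -11) + (-1, 0, 1) = (2, 8, -10)
  D5: (3, 8, -11) + (0, -1, 1) = (3, 7, -10)

Answer: 4 7 -11
4 8 -12
3 9 -12
2 9 -11
2 8 -10
3 7 -10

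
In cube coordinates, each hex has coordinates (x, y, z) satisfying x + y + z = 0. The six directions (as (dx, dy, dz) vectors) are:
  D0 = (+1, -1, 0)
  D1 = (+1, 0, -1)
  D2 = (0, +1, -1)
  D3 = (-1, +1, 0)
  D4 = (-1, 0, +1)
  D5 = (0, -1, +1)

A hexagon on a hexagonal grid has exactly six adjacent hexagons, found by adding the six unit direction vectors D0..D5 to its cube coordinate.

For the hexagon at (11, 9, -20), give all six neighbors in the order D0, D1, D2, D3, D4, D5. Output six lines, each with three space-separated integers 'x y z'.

Center: (11, 9, -20). Add each direction:
  D0: (11, 9, -20) + (1, -1, 0) = (12, 8, -20)
  D1: (11, 9, -20) + (1, 0, -1) = (12, 9, -21)
  D2: (11, 9, -20) + (0, 1, -1) = (11, 10, -21)
  D3: (11, 9, -20) + (-1, 1, 0) = (10, 10, -20)
  D4: (11, 9, -20) + (-1, 0, 1) = (10, 9, -19)
  D5: (11, 9, -20) + (0, -1, 1) = (11, 8, -19)

Answer: 12 8 -20
12 9 -21
11 10 -21
10 10 -20
10 9 -19
11 8 -19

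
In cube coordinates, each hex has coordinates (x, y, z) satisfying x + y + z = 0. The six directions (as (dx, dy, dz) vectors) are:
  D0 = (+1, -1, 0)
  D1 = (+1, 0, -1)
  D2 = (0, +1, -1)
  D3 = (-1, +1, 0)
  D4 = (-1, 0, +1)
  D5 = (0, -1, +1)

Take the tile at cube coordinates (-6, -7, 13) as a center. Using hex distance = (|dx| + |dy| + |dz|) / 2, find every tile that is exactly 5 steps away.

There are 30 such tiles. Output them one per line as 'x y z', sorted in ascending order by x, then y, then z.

Walk ring at distance 5 from (-6, -7, 13):
Start at center + D4*5 = (-11, -7, 18)
  hex 0: (-11, -7, 18)
  hex 1: (-10, -8, 18)
  hex 2: (-9, -9, 18)
  hex 3: (-8, -10, 18)
  hex 4: (-7, -11, 18)
  hex 5: (-6, -12, 18)
  hex 6: (-5, -12, 17)
  hex 7: (-4, -12, 16)
  hex 8: (-3, -12, 15)
  hex 9: (-2, -12, 14)
  hex 10: (-1, -12, 13)
  hex 11: (-1, -11, 12)
  hex 12: (-1, -10, 11)
  hex 13: (-1, -9, 10)
  hex 14: (-1, -8, 9)
  hex 15: (-1, -7, 8)
  hex 16: (-2, -6, 8)
  hex 17: (-3, -5, 8)
  hex 18: (-4, -4, 8)
  hex 19: (-5, -3, 8)
  hex 20: (-6, -2, 8)
  hex 21: (-7, -2, 9)
  hex 22: (-8, -2, 10)
  hex 23: (-9, -2, 11)
  hex 24: (-10, -2, 12)
  hex 25: (-11, -2, 13)
  hex 26: (-11, -3, 14)
  hex 27: (-11, -4, 15)
  hex 28: (-11, -5, 16)
  hex 29: (-11, -6, 17)
Sorted: 30 hexes.

Answer: -11 -7 18
-11 -6 17
-11 -5 16
-11 -4 15
-11 -3 14
-11 -2 13
-10 -8 18
-10 -2 12
-9 -9 18
-9 -2 11
-8 -10 18
-8 -2 10
-7 -11 18
-7 -2 9
-6 -12 18
-6 -2 8
-5 -12 17
-5 -3 8
-4 -12 16
-4 -4 8
-3 -12 15
-3 -5 8
-2 -12 14
-2 -6 8
-1 -12 13
-1 -11 12
-1 -10 11
-1 -9 10
-1 -8 9
-1 -7 8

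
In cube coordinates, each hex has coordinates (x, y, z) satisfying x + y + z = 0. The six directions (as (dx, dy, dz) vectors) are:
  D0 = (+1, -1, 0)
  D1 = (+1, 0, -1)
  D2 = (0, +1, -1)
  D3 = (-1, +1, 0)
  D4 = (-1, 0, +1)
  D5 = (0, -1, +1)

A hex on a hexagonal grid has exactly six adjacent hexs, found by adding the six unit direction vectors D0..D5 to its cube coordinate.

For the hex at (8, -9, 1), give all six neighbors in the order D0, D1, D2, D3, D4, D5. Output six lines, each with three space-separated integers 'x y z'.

Answer: 9 -10 1
9 -9 0
8 -8 0
7 -8 1
7 -9 2
8 -10 2

Derivation:
Center: (8, -9, 1). Add each direction:
  D0: (8, -9, 1) + (1, -1, 0) = (9, -10, 1)
  D1: (8, -9, 1) + (1, 0, -1) = (9, -9, 0)
  D2: (8, -9, 1) + (0, 1, -1) = (8, -8, 0)
  D3: (8, -9, 1) + (-1, 1, 0) = (7, -8, 1)
  D4: (8, -9, 1) + (-1, 0, 1) = (7, -9, 2)
  D5: (8, -9, 1) + (0, -1, 1) = (8, -10, 2)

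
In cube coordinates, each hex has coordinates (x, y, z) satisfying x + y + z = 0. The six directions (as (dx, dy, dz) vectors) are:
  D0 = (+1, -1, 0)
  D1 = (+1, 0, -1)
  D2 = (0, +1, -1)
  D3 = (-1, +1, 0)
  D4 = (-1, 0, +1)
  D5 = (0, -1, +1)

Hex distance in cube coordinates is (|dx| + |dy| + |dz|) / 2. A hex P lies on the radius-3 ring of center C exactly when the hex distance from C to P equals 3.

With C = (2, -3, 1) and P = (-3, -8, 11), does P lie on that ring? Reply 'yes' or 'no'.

|px - cx| = |-3 - 2| = 5
|py - cy| = |-8 - (-3)| = 5
|pz - cz| = |11 - 1| = 10
distance = (5+5+10)/2 = 20/2 = 10
radius = 3; distance != radius -> no

Answer: no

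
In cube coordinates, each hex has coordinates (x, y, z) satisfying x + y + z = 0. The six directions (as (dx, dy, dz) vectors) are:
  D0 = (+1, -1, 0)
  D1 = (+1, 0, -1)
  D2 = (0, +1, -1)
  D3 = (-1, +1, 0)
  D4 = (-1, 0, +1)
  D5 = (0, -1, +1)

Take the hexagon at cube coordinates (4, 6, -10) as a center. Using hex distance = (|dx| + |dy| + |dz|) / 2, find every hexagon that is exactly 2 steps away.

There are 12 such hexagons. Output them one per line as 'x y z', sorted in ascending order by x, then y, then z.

Walk ring at distance 2 from (4, 6, -10):
Start at center + D4*2 = (2, 6, -8)
  hex 0: (2, 6, -8)
  hex 1: (3, 5, -8)
  hex 2: (4, 4, -8)
  hex 3: (5, 4, -9)
  hex 4: (6, 4, -10)
  hex 5: (6, 5, -11)
  hex 6: (6, 6, -12)
  hex 7: (5, 7, -12)
  hex 8: (4, 8, -12)
  hex 9: (3, 8, -11)
  hex 10: (2, 8, -10)
  hex 11: (2, 7, -9)
Sorted: 12 hexes.

Answer: 2 6 -8
2 7 -9
2 8 -10
3 5 -8
3 8 -11
4 4 -8
4 8 -12
5 4 -9
5 7 -12
6 4 -10
6 5 -11
6 6 -12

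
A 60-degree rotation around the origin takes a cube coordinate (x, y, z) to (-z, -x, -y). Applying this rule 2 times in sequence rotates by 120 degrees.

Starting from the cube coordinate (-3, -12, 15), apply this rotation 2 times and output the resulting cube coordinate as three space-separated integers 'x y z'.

Start: (-3, -12, 15)
Step 1: (-3, -12, 15) -> (-(15), -(-3), -(-12)) = (-15, 3, 12)
Step 2: (-15, 3, 12) -> (-(12), -(-15), -(3)) = (-12, 15, -3)

Answer: -12 15 -3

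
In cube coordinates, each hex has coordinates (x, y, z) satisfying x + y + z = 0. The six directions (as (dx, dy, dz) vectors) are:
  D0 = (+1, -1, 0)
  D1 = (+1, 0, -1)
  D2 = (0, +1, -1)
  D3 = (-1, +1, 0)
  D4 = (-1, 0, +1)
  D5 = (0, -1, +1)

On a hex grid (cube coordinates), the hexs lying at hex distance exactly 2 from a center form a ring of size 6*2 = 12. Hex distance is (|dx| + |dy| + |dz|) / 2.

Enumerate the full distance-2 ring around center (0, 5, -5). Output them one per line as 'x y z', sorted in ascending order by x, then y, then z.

Answer: -2 5 -3
-2 6 -4
-2 7 -5
-1 4 -3
-1 7 -6
0 3 -3
0 7 -7
1 3 -4
1 6 -7
2 3 -5
2 4 -6
2 5 -7

Derivation:
Walk ring at distance 2 from (0, 5, -5):
Start at center + D4*2 = (-2, 5, -3)
  hex 0: (-2, 5, -3)
  hex 1: (-1, 4, -3)
  hex 2: (0, 3, -3)
  hex 3: (1, 3, -4)
  hex 4: (2, 3, -5)
  hex 5: (2, 4, -6)
  hex 6: (2, 5, -7)
  hex 7: (1, 6, -7)
  hex 8: (0, 7, -7)
  hex 9: (-1, 7, -6)
  hex 10: (-2, 7, -5)
  hex 11: (-2, 6, -4)
Sorted: 12 hexes.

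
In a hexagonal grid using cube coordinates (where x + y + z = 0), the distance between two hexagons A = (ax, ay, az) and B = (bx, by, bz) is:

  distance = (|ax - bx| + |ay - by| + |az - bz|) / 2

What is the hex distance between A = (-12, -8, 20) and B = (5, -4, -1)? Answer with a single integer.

Answer: 21

Derivation:
|ax - bx| = |-12 - 5| = 17
|ay - by| = |-8 - (-4)| = 4
|az - bz| = |20 - (-1)| = 21
distance = (17 + 4 + 21) / 2 = 42 / 2 = 21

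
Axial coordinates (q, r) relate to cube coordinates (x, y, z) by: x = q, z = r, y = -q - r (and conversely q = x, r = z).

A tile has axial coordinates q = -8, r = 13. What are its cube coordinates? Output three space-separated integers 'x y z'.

x = q = -8
z = r = 13
y = -x - z = -(-8) - (13) = -5

Answer: -8 -5 13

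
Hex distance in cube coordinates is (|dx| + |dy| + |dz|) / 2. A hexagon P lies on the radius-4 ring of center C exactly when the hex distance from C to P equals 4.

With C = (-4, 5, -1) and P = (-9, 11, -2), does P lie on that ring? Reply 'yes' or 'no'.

Answer: no

Derivation:
|px - cx| = |-9 - (-4)| = 5
|py - cy| = |11 - 5| = 6
|pz - cz| = |-2 - (-1)| = 1
distance = (5+6+1)/2 = 12/2 = 6
radius = 4; distance != radius -> no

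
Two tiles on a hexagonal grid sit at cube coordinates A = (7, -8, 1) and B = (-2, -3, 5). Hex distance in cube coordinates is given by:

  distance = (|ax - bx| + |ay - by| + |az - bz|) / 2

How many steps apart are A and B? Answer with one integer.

|ax - bx| = |7 - (-2)| = 9
|ay - by| = |-8 - (-3)| = 5
|az - bz| = |1 - 5| = 4
distance = (9 + 5 + 4) / 2 = 18 / 2 = 9

Answer: 9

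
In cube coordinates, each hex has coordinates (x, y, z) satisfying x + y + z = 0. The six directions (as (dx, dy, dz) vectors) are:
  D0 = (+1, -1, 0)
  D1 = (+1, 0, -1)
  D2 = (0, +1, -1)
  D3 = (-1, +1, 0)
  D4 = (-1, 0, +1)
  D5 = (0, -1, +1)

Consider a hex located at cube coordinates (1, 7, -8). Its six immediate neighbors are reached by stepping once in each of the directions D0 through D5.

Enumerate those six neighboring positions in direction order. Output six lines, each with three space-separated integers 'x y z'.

Answer: 2 6 -8
2 7 -9
1 8 -9
0 8 -8
0 7 -7
1 6 -7

Derivation:
Center: (1, 7, -8). Add each direction:
  D0: (1, 7, -8) + (1, -1, 0) = (2, 6, -8)
  D1: (1, 7, -8) + (1, 0, -1) = (2, 7, -9)
  D2: (1, 7, -8) + (0, 1, -1) = (1, 8, -9)
  D3: (1, 7, -8) + (-1, 1, 0) = (0, 8, -8)
  D4: (1, 7, -8) + (-1, 0, 1) = (0, 7, -7)
  D5: (1, 7, -8) + (0, -1, 1) = (1, 6, -7)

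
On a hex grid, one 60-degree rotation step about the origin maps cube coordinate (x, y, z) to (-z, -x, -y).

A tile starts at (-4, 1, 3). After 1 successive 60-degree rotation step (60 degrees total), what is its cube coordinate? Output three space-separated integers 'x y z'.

Answer: -3 4 -1

Derivation:
Start: (-4, 1, 3)
Step 1: (-4, 1, 3) -> (-(3), -(-4), -(1)) = (-3, 4, -1)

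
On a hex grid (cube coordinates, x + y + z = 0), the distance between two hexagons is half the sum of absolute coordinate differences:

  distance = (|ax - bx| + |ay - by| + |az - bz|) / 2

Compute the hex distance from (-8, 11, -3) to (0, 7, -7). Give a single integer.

Answer: 8

Derivation:
|ax - bx| = |-8 - 0| = 8
|ay - by| = |11 - 7| = 4
|az - bz| = |-3 - (-7)| = 4
distance = (8 + 4 + 4) / 2 = 16 / 2 = 8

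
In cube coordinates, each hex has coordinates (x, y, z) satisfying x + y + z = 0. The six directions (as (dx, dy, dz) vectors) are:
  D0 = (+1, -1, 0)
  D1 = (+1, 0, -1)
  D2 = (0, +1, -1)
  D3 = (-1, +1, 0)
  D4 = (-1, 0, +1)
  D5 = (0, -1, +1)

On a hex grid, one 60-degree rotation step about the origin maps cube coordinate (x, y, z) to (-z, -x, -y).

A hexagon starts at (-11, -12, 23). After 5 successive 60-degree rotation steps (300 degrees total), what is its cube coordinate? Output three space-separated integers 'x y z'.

Start: (-11, -12, 23)
Step 1: (-11, -12, 23) -> (-(23), -(-11), -(-12)) = (-23, 11, 12)
Step 2: (-23, 11, 12) -> (-(12), -(-23), -(11)) = (-12, 23, -11)
Step 3: (-12, 23, -11) -> (-(-11), -(-12), -(23)) = (11, 12, -23)
Step 4: (11, 12, -23) -> (-(-23), -(11), -(12)) = (23, -11, -12)
Step 5: (23, -11, -12) -> (-(-12), -(23), -(-11)) = (12, -23, 11)

Answer: 12 -23 11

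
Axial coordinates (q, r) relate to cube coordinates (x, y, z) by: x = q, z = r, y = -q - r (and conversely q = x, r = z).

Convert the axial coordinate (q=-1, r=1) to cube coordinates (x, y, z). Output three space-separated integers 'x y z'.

Answer: -1 0 1

Derivation:
x = q = -1
z = r = 1
y = -x - z = -(-1) - (1) = 0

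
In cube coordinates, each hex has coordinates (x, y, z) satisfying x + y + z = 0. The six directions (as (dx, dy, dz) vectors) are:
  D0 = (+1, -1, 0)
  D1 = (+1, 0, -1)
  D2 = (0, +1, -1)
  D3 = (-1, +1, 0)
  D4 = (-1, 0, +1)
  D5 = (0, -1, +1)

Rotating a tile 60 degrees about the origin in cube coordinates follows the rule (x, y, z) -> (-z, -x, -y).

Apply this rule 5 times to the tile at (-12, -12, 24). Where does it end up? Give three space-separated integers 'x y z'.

Answer: 12 -24 12

Derivation:
Start: (-12, -12, 24)
Step 1: (-12, -12, 24) -> (-(24), -(-12), -(-12)) = (-24, 12, 12)
Step 2: (-24, 12, 12) -> (-(12), -(-24), -(12)) = (-12, 24, -12)
Step 3: (-12, 24, -12) -> (-(-12), -(-12), -(24)) = (12, 12, -24)
Step 4: (12, 12, -24) -> (-(-24), -(12), -(12)) = (24, -12, -12)
Step 5: (24, -12, -12) -> (-(-12), -(24), -(-12)) = (12, -24, 12)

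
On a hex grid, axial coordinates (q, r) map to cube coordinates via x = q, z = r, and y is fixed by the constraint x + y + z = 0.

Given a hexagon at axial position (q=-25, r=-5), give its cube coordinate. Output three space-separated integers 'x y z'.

Answer: -25 30 -5

Derivation:
x = q = -25
z = r = -5
y = -x - z = -(-25) - (-5) = 30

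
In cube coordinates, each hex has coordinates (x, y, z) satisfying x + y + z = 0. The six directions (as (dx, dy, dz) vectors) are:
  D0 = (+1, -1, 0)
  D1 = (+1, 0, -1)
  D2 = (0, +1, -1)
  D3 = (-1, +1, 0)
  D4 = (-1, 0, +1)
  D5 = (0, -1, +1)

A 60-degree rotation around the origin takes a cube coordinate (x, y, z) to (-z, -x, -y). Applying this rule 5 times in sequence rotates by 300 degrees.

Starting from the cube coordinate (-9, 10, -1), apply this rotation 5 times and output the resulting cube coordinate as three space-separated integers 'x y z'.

Answer: -10 1 9

Derivation:
Start: (-9, 10, -1)
Step 1: (-9, 10, -1) -> (-(-1), -(-9), -(10)) = (1, 9, -10)
Step 2: (1, 9, -10) -> (-(-10), -(1), -(9)) = (10, -1, -9)
Step 3: (10, -1, -9) -> (-(-9), -(10), -(-1)) = (9, -10, 1)
Step 4: (9, -10, 1) -> (-(1), -(9), -(-10)) = (-1, -9, 10)
Step 5: (-1, -9, 10) -> (-(10), -(-1), -(-9)) = (-10, 1, 9)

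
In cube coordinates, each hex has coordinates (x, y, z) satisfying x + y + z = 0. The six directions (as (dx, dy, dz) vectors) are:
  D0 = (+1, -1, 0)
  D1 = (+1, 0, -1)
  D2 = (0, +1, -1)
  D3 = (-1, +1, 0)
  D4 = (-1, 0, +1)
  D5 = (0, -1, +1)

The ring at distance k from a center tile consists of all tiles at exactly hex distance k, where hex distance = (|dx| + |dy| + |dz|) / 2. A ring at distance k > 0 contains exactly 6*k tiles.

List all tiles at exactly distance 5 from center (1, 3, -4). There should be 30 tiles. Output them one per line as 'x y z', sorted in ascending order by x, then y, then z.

Answer: -4 3 1
-4 4 0
-4 5 -1
-4 6 -2
-4 7 -3
-4 8 -4
-3 2 1
-3 8 -5
-2 1 1
-2 8 -6
-1 0 1
-1 8 -7
0 -1 1
0 8 -8
1 -2 1
1 8 -9
2 -2 0
2 7 -9
3 -2 -1
3 6 -9
4 -2 -2
4 5 -9
5 -2 -3
5 4 -9
6 -2 -4
6 -1 -5
6 0 -6
6 1 -7
6 2 -8
6 3 -9

Derivation:
Walk ring at distance 5 from (1, 3, -4):
Start at center + D4*5 = (-4, 3, 1)
  hex 0: (-4, 3, 1)
  hex 1: (-3, 2, 1)
  hex 2: (-2, 1, 1)
  hex 3: (-1, 0, 1)
  hex 4: (0, -1, 1)
  hex 5: (1, -2, 1)
  hex 6: (2, -2, 0)
  hex 7: (3, -2, -1)
  hex 8: (4, -2, -2)
  hex 9: (5, -2, -3)
  hex 10: (6, -2, -4)
  hex 11: (6, -1, -5)
  hex 12: (6, 0, -6)
  hex 13: (6, 1, -7)
  hex 14: (6, 2, -8)
  hex 15: (6, 3, -9)
  hex 16: (5, 4, -9)
  hex 17: (4, 5, -9)
  hex 18: (3, 6, -9)
  hex 19: (2, 7, -9)
  hex 20: (1, 8, -9)
  hex 21: (0, 8, -8)
  hex 22: (-1, 8, -7)
  hex 23: (-2, 8, -6)
  hex 24: (-3, 8, -5)
  hex 25: (-4, 8, -4)
  hex 26: (-4, 7, -3)
  hex 27: (-4, 6, -2)
  hex 28: (-4, 5, -1)
  hex 29: (-4, 4, 0)
Sorted: 30 hexes.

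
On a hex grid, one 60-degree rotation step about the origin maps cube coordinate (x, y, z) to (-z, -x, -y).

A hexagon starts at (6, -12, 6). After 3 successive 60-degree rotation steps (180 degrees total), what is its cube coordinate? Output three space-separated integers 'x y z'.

Answer: -6 12 -6

Derivation:
Start: (6, -12, 6)
Step 1: (6, -12, 6) -> (-(6), -(6), -(-12)) = (-6, -6, 12)
Step 2: (-6, -6, 12) -> (-(12), -(-6), -(-6)) = (-12, 6, 6)
Step 3: (-12, 6, 6) -> (-(6), -(-12), -(6)) = (-6, 12, -6)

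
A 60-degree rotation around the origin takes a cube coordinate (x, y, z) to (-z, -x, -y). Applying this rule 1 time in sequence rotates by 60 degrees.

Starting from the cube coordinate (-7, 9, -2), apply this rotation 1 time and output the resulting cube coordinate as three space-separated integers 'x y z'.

Start: (-7, 9, -2)
Step 1: (-7, 9, -2) -> (-(-2), -(-7), -(9)) = (2, 7, -9)

Answer: 2 7 -9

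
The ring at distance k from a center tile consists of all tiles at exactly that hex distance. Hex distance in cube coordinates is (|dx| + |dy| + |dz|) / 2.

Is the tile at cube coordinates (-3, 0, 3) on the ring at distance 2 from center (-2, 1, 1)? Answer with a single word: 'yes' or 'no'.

Answer: yes

Derivation:
|px - cx| = |-3 - (-2)| = 1
|py - cy| = |0 - 1| = 1
|pz - cz| = |3 - 1| = 2
distance = (1+1+2)/2 = 4/2 = 2
radius = 2; distance == radius -> yes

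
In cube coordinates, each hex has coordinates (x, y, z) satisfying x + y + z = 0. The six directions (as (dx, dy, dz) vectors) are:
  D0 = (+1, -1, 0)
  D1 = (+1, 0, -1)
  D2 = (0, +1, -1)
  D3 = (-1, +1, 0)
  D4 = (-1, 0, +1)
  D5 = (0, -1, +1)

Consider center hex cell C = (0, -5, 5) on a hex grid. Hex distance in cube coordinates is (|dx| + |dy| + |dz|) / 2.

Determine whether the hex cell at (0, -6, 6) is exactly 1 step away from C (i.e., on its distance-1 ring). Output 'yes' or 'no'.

Answer: yes

Derivation:
|px - cx| = |0 - 0| = 0
|py - cy| = |-6 - (-5)| = 1
|pz - cz| = |6 - 5| = 1
distance = (0+1+1)/2 = 2/2 = 1
radius = 1; distance == radius -> yes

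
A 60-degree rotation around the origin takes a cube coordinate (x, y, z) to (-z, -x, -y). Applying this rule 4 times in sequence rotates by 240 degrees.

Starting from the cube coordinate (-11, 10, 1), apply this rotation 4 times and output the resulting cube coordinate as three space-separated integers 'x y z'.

Start: (-11, 10, 1)
Step 1: (-11, 10, 1) -> (-(1), -(-11), -(10)) = (-1, 11, -10)
Step 2: (-1, 11, -10) -> (-(-10), -(-1), -(11)) = (10, 1, -11)
Step 3: (10, 1, -11) -> (-(-11), -(10), -(1)) = (11, -10, -1)
Step 4: (11, -10, -1) -> (-(-1), -(11), -(-10)) = (1, -11, 10)

Answer: 1 -11 10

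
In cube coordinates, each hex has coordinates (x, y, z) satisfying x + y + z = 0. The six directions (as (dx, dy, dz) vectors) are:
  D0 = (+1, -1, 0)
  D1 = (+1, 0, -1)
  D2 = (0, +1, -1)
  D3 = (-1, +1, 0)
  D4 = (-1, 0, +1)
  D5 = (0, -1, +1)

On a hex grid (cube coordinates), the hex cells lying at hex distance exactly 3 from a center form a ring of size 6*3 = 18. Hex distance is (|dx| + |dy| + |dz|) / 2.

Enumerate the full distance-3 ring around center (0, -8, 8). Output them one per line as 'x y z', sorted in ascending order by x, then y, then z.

Answer: -3 -8 11
-3 -7 10
-3 -6 9
-3 -5 8
-2 -9 11
-2 -5 7
-1 -10 11
-1 -5 6
0 -11 11
0 -5 5
1 -11 10
1 -6 5
2 -11 9
2 -7 5
3 -11 8
3 -10 7
3 -9 6
3 -8 5

Derivation:
Walk ring at distance 3 from (0, -8, 8):
Start at center + D4*3 = (-3, -8, 11)
  hex 0: (-3, -8, 11)
  hex 1: (-2, -9, 11)
  hex 2: (-1, -10, 11)
  hex 3: (0, -11, 11)
  hex 4: (1, -11, 10)
  hex 5: (2, -11, 9)
  hex 6: (3, -11, 8)
  hex 7: (3, -10, 7)
  hex 8: (3, -9, 6)
  hex 9: (3, -8, 5)
  hex 10: (2, -7, 5)
  hex 11: (1, -6, 5)
  hex 12: (0, -5, 5)
  hex 13: (-1, -5, 6)
  hex 14: (-2, -5, 7)
  hex 15: (-3, -5, 8)
  hex 16: (-3, -6, 9)
  hex 17: (-3, -7, 10)
Sorted: 18 hexes.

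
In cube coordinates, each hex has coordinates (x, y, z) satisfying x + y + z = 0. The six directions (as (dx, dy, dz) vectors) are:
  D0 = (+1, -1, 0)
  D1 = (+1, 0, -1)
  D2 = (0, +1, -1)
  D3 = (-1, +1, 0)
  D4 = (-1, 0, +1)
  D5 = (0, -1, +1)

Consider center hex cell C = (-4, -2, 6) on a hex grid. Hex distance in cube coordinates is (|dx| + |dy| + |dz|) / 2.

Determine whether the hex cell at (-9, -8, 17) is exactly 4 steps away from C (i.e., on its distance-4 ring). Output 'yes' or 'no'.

|px - cx| = |-9 - (-4)| = 5
|py - cy| = |-8 - (-2)| = 6
|pz - cz| = |17 - 6| = 11
distance = (5+6+11)/2 = 22/2 = 11
radius = 4; distance != radius -> no

Answer: no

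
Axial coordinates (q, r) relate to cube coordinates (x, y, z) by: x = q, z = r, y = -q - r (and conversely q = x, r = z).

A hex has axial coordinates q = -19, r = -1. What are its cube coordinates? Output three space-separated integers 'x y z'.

x = q = -19
z = r = -1
y = -x - z = -(-19) - (-1) = 20

Answer: -19 20 -1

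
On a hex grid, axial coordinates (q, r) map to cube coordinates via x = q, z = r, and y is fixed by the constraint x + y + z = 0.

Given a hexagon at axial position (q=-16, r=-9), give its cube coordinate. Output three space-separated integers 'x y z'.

x = q = -16
z = r = -9
y = -x - z = -(-16) - (-9) = 25

Answer: -16 25 -9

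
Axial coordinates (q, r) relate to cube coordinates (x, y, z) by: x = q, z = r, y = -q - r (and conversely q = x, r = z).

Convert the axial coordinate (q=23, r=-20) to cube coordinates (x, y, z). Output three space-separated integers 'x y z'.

Answer: 23 -3 -20

Derivation:
x = q = 23
z = r = -20
y = -x - z = -(23) - (-20) = -3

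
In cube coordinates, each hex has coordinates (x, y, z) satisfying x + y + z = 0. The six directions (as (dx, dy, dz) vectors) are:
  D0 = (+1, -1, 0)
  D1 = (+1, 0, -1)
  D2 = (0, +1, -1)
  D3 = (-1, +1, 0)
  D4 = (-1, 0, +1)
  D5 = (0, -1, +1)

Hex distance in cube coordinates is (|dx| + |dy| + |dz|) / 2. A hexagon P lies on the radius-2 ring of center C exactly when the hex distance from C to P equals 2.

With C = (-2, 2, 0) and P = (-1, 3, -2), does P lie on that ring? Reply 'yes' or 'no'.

Answer: yes

Derivation:
|px - cx| = |-1 - (-2)| = 1
|py - cy| = |3 - 2| = 1
|pz - cz| = |-2 - 0| = 2
distance = (1+1+2)/2 = 4/2 = 2
radius = 2; distance == radius -> yes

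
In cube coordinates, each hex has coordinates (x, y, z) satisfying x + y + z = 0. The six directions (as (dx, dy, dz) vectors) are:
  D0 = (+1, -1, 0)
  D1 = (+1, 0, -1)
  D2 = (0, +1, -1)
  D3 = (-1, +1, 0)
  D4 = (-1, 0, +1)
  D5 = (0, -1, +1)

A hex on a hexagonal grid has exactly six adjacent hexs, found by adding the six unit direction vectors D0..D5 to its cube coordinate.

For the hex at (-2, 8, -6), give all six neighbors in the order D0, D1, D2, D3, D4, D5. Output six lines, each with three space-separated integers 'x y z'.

Answer: -1 7 -6
-1 8 -7
-2 9 -7
-3 9 -6
-3 8 -5
-2 7 -5

Derivation:
Center: (-2, 8, -6). Add each direction:
  D0: (-2, 8, -6) + (1, -1, 0) = (-1, 7, -6)
  D1: (-2, 8, -6) + (1, 0, -1) = (-1, 8, -7)
  D2: (-2, 8, -6) + (0, 1, -1) = (-2, 9, -7)
  D3: (-2, 8, -6) + (-1, 1, 0) = (-3, 9, -6)
  D4: (-2, 8, -6) + (-1, 0, 1) = (-3, 8, -5)
  D5: (-2, 8, -6) + (0, -1, 1) = (-2, 7, -5)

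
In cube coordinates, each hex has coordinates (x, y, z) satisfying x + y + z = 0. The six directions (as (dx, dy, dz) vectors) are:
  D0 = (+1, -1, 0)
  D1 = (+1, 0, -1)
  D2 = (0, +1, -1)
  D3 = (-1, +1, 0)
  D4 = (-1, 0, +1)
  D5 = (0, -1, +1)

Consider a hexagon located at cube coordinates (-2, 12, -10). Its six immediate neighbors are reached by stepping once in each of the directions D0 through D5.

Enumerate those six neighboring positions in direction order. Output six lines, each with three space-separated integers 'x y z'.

Center: (-2, 12, -10). Add each direction:
  D0: (-2, 12, -10) + (1, -1, 0) = (-1, 11, -10)
  D1: (-2, 12, -10) + (1, 0, -1) = (-1, 12, -11)
  D2: (-2, 12, -10) + (0, 1, -1) = (-2, 13, -11)
  D3: (-2, 12, -10) + (-1, 1, 0) = (-3, 13, -10)
  D4: (-2, 12, -10) + (-1, 0, 1) = (-3, 12, -9)
  D5: (-2, 12, -10) + (0, -1, 1) = (-2, 11, -9)

Answer: -1 11 -10
-1 12 -11
-2 13 -11
-3 13 -10
-3 12 -9
-2 11 -9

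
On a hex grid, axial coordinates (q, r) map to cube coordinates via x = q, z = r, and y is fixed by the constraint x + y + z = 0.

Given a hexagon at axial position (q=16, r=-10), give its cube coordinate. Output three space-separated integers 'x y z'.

Answer: 16 -6 -10

Derivation:
x = q = 16
z = r = -10
y = -x - z = -(16) - (-10) = -6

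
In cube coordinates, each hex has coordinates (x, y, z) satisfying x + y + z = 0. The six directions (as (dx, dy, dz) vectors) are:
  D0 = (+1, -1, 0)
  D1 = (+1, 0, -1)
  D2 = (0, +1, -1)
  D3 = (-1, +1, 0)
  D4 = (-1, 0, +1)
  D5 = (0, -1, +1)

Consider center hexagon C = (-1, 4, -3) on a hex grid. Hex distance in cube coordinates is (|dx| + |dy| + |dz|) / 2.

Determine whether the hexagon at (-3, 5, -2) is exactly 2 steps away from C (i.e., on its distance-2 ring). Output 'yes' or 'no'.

Answer: yes

Derivation:
|px - cx| = |-3 - (-1)| = 2
|py - cy| = |5 - 4| = 1
|pz - cz| = |-2 - (-3)| = 1
distance = (2+1+1)/2 = 4/2 = 2
radius = 2; distance == radius -> yes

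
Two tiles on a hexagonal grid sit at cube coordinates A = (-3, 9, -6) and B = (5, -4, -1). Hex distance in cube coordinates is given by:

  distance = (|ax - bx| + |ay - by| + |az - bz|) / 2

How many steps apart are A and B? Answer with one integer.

Answer: 13

Derivation:
|ax - bx| = |-3 - 5| = 8
|ay - by| = |9 - (-4)| = 13
|az - bz| = |-6 - (-1)| = 5
distance = (8 + 13 + 5) / 2 = 26 / 2 = 13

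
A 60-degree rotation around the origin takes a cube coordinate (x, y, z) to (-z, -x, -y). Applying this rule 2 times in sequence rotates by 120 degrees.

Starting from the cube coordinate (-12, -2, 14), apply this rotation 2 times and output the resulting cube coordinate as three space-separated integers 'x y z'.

Start: (-12, -2, 14)
Step 1: (-12, -2, 14) -> (-(14), -(-12), -(-2)) = (-14, 12, 2)
Step 2: (-14, 12, 2) -> (-(2), -(-14), -(12)) = (-2, 14, -12)

Answer: -2 14 -12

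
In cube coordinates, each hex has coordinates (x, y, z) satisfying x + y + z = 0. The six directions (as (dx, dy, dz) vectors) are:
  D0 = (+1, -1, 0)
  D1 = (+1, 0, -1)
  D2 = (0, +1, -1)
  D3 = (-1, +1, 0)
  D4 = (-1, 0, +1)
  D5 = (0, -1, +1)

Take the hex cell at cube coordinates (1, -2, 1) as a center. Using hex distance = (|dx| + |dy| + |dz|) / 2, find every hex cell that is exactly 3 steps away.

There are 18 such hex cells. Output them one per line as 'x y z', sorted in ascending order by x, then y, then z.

Walk ring at distance 3 from (1, -2, 1):
Start at center + D4*3 = (-2, -2, 4)
  hex 0: (-2, -2, 4)
  hex 1: (-1, -3, 4)
  hex 2: (0, -4, 4)
  hex 3: (1, -5, 4)
  hex 4: (2, -5, 3)
  hex 5: (3, -5, 2)
  hex 6: (4, -5, 1)
  hex 7: (4, -4, 0)
  hex 8: (4, -3, -1)
  hex 9: (4, -2, -2)
  hex 10: (3, -1, -2)
  hex 11: (2, 0, -2)
  hex 12: (1, 1, -2)
  hex 13: (0, 1, -1)
  hex 14: (-1, 1, 0)
  hex 15: (-2, 1, 1)
  hex 16: (-2, 0, 2)
  hex 17: (-2, -1, 3)
Sorted: 18 hexes.

Answer: -2 -2 4
-2 -1 3
-2 0 2
-2 1 1
-1 -3 4
-1 1 0
0 -4 4
0 1 -1
1 -5 4
1 1 -2
2 -5 3
2 0 -2
3 -5 2
3 -1 -2
4 -5 1
4 -4 0
4 -3 -1
4 -2 -2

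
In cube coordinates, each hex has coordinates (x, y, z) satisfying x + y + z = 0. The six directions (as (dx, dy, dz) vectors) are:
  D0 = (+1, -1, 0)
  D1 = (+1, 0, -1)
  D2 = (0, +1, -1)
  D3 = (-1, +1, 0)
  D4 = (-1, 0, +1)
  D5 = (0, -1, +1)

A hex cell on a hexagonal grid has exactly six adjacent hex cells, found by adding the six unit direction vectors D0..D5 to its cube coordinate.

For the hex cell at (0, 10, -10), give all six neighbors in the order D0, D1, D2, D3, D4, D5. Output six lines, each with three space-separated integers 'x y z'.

Center: (0, 10, -10). Add each direction:
  D0: (0, 10, -10) + (1, -1, 0) = (1, 9, -10)
  D1: (0, 10, -10) + (1, 0, -1) = (1, 10, -11)
  D2: (0, 10, -10) + (0, 1, -1) = (0, 11, -11)
  D3: (0, 10, -10) + (-1, 1, 0) = (-1, 11, -10)
  D4: (0, 10, -10) + (-1, 0, 1) = (-1, 10, -9)
  D5: (0, 10, -10) + (0, -1, 1) = (0, 9, -9)

Answer: 1 9 -10
1 10 -11
0 11 -11
-1 11 -10
-1 10 -9
0 9 -9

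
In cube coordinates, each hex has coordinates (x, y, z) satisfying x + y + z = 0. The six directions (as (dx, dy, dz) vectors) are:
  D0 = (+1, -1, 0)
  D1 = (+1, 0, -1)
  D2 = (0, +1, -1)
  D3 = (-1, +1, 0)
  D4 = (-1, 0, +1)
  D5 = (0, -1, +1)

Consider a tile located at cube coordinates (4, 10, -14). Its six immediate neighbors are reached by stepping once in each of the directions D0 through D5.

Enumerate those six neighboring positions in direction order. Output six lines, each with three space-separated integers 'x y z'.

Answer: 5 9 -14
5 10 -15
4 11 -15
3 11 -14
3 10 -13
4 9 -13

Derivation:
Center: (4, 10, -14). Add each direction:
  D0: (4, 10, -14) + (1, -1, 0) = (5, 9, -14)
  D1: (4, 10, -14) + (1, 0, -1) = (5, 10, -15)
  D2: (4, 10, -14) + (0, 1, -1) = (4, 11, -15)
  D3: (4, 10, -14) + (-1, 1, 0) = (3, 11, -14)
  D4: (4, 10, -14) + (-1, 0, 1) = (3, 10, -13)
  D5: (4, 10, -14) + (0, -1, 1) = (4, 9, -13)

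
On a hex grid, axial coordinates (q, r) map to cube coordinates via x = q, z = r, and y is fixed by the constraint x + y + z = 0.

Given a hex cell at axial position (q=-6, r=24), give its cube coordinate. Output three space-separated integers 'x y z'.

x = q = -6
z = r = 24
y = -x - z = -(-6) - (24) = -18

Answer: -6 -18 24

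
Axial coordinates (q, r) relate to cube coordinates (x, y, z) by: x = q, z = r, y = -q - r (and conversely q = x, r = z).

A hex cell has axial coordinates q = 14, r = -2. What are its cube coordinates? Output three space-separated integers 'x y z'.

x = q = 14
z = r = -2
y = -x - z = -(14) - (-2) = -12

Answer: 14 -12 -2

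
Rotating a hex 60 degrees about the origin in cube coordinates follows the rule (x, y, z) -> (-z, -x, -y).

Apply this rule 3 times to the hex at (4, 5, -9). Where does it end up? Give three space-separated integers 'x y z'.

Answer: -4 -5 9

Derivation:
Start: (4, 5, -9)
Step 1: (4, 5, -9) -> (-(-9), -(4), -(5)) = (9, -4, -5)
Step 2: (9, -4, -5) -> (-(-5), -(9), -(-4)) = (5, -9, 4)
Step 3: (5, -9, 4) -> (-(4), -(5), -(-9)) = (-4, -5, 9)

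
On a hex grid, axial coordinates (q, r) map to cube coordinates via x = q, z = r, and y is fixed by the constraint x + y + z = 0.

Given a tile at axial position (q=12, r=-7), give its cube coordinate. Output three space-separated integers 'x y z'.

x = q = 12
z = r = -7
y = -x - z = -(12) - (-7) = -5

Answer: 12 -5 -7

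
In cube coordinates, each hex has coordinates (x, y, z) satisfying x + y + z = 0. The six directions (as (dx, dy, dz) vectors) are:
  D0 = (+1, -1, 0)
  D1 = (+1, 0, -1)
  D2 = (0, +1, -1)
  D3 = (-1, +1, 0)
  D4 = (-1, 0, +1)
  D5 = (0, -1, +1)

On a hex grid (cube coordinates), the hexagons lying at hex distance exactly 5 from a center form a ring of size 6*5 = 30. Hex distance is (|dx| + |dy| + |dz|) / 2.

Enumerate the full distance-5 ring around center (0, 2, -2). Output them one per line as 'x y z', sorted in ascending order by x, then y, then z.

Walk ring at distance 5 from (0, 2, -2):
Start at center + D4*5 = (-5, 2, 3)
  hex 0: (-5, 2, 3)
  hex 1: (-4, 1, 3)
  hex 2: (-3, 0, 3)
  hex 3: (-2, -1, 3)
  hex 4: (-1, -2, 3)
  hex 5: (0, -3, 3)
  hex 6: (1, -3, 2)
  hex 7: (2, -3, 1)
  hex 8: (3, -3, 0)
  hex 9: (4, -3, -1)
  hex 10: (5, -3, -2)
  hex 11: (5, -2, -3)
  hex 12: (5, -1, -4)
  hex 13: (5, 0, -5)
  hex 14: (5, 1, -6)
  hex 15: (5, 2, -7)
  hex 16: (4, 3, -7)
  hex 17: (3, 4, -7)
  hex 18: (2, 5, -7)
  hex 19: (1, 6, -7)
  hex 20: (0, 7, -7)
  hex 21: (-1, 7, -6)
  hex 22: (-2, 7, -5)
  hex 23: (-3, 7, -4)
  hex 24: (-4, 7, -3)
  hex 25: (-5, 7, -2)
  hex 26: (-5, 6, -1)
  hex 27: (-5, 5, 0)
  hex 28: (-5, 4, 1)
  hex 29: (-5, 3, 2)
Sorted: 30 hexes.

Answer: -5 2 3
-5 3 2
-5 4 1
-5 5 0
-5 6 -1
-5 7 -2
-4 1 3
-4 7 -3
-3 0 3
-3 7 -4
-2 -1 3
-2 7 -5
-1 -2 3
-1 7 -6
0 -3 3
0 7 -7
1 -3 2
1 6 -7
2 -3 1
2 5 -7
3 -3 0
3 4 -7
4 -3 -1
4 3 -7
5 -3 -2
5 -2 -3
5 -1 -4
5 0 -5
5 1 -6
5 2 -7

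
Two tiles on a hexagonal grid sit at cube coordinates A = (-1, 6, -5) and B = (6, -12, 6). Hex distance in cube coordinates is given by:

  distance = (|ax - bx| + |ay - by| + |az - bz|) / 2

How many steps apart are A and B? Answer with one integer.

|ax - bx| = |-1 - 6| = 7
|ay - by| = |6 - (-12)| = 18
|az - bz| = |-5 - 6| = 11
distance = (7 + 18 + 11) / 2 = 36 / 2 = 18

Answer: 18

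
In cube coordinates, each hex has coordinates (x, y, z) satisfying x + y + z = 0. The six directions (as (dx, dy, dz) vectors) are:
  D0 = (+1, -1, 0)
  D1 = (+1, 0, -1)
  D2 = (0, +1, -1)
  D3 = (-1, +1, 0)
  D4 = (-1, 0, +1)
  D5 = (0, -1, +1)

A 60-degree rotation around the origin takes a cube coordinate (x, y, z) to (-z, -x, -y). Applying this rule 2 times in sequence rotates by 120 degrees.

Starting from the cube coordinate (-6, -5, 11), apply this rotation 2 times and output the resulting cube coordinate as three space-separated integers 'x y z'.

Start: (-6, -5, 11)
Step 1: (-6, -5, 11) -> (-(11), -(-6), -(-5)) = (-11, 6, 5)
Step 2: (-11, 6, 5) -> (-(5), -(-11), -(6)) = (-5, 11, -6)

Answer: -5 11 -6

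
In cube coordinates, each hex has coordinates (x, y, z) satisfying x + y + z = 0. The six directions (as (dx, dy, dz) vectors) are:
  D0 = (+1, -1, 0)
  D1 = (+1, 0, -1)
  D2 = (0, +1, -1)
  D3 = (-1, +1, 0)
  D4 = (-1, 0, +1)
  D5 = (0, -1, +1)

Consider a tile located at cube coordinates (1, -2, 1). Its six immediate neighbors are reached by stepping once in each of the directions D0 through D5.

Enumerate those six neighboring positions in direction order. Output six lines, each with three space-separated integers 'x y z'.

Answer: 2 -3 1
2 -2 0
1 -1 0
0 -1 1
0 -2 2
1 -3 2

Derivation:
Center: (1, -2, 1). Add each direction:
  D0: (1, -2, 1) + (1, -1, 0) = (2, -3, 1)
  D1: (1, -2, 1) + (1, 0, -1) = (2, -2, 0)
  D2: (1, -2, 1) + (0, 1, -1) = (1, -1, 0)
  D3: (1, -2, 1) + (-1, 1, 0) = (0, -1, 1)
  D4: (1, -2, 1) + (-1, 0, 1) = (0, -2, 2)
  D5: (1, -2, 1) + (0, -1, 1) = (1, -3, 2)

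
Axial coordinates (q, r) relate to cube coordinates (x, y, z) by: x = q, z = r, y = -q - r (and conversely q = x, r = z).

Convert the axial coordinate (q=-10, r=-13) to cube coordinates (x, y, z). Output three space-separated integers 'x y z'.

Answer: -10 23 -13

Derivation:
x = q = -10
z = r = -13
y = -x - z = -(-10) - (-13) = 23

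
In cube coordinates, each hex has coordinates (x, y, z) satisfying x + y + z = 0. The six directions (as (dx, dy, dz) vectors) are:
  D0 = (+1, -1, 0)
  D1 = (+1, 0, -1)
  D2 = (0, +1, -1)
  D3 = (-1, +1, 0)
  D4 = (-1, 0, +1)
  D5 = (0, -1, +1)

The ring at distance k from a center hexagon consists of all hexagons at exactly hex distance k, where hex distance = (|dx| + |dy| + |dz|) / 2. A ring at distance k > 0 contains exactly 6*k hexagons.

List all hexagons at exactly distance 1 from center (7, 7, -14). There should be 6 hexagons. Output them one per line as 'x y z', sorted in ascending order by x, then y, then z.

Answer: 6 7 -13
6 8 -14
7 6 -13
7 8 -15
8 6 -14
8 7 -15

Derivation:
Walk ring at distance 1 from (7, 7, -14):
Start at center + D4*1 = (6, 7, -13)
  hex 0: (6, 7, -13)
  hex 1: (7, 6, -13)
  hex 2: (8, 6, -14)
  hex 3: (8, 7, -15)
  hex 4: (7, 8, -15)
  hex 5: (6, 8, -14)
Sorted: 6 hexes.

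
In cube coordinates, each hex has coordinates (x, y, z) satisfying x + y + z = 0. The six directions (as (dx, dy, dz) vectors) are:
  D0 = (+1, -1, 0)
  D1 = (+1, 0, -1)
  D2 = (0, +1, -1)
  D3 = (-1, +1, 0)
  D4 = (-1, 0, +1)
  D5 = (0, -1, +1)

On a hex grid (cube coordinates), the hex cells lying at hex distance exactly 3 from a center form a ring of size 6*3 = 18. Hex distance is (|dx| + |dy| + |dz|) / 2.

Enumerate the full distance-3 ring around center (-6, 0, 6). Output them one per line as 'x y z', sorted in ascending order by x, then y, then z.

Answer: -9 0 9
-9 1 8
-9 2 7
-9 3 6
-8 -1 9
-8 3 5
-7 -2 9
-7 3 4
-6 -3 9
-6 3 3
-5 -3 8
-5 2 3
-4 -3 7
-4 1 3
-3 -3 6
-3 -2 5
-3 -1 4
-3 0 3

Derivation:
Walk ring at distance 3 from (-6, 0, 6):
Start at center + D4*3 = (-9, 0, 9)
  hex 0: (-9, 0, 9)
  hex 1: (-8, -1, 9)
  hex 2: (-7, -2, 9)
  hex 3: (-6, -3, 9)
  hex 4: (-5, -3, 8)
  hex 5: (-4, -3, 7)
  hex 6: (-3, -3, 6)
  hex 7: (-3, -2, 5)
  hex 8: (-3, -1, 4)
  hex 9: (-3, 0, 3)
  hex 10: (-4, 1, 3)
  hex 11: (-5, 2, 3)
  hex 12: (-6, 3, 3)
  hex 13: (-7, 3, 4)
  hex 14: (-8, 3, 5)
  hex 15: (-9, 3, 6)
  hex 16: (-9, 2, 7)
  hex 17: (-9, 1, 8)
Sorted: 18 hexes.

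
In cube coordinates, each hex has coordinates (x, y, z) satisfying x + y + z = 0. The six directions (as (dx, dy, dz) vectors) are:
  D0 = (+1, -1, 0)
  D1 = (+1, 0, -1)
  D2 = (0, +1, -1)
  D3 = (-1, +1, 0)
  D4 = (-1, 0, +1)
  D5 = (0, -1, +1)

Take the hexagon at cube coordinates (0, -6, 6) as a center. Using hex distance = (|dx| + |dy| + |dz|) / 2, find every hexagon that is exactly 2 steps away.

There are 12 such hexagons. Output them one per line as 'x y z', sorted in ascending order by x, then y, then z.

Answer: -2 -6 8
-2 -5 7
-2 -4 6
-1 -7 8
-1 -4 5
0 -8 8
0 -4 4
1 -8 7
1 -5 4
2 -8 6
2 -7 5
2 -6 4

Derivation:
Walk ring at distance 2 from (0, -6, 6):
Start at center + D4*2 = (-2, -6, 8)
  hex 0: (-2, -6, 8)
  hex 1: (-1, -7, 8)
  hex 2: (0, -8, 8)
  hex 3: (1, -8, 7)
  hex 4: (2, -8, 6)
  hex 5: (2, -7, 5)
  hex 6: (2, -6, 4)
  hex 7: (1, -5, 4)
  hex 8: (0, -4, 4)
  hex 9: (-1, -4, 5)
  hex 10: (-2, -4, 6)
  hex 11: (-2, -5, 7)
Sorted: 12 hexes.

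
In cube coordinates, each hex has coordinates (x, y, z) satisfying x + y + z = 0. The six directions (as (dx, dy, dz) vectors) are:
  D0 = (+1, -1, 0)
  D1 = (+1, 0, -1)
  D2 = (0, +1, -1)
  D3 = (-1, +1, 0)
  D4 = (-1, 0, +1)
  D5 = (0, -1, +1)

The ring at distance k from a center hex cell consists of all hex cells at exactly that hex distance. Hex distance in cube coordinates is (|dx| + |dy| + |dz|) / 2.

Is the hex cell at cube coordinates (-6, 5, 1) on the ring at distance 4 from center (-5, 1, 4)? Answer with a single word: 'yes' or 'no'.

|px - cx| = |-6 - (-5)| = 1
|py - cy| = |5 - 1| = 4
|pz - cz| = |1 - 4| = 3
distance = (1+4+3)/2 = 8/2 = 4
radius = 4; distance == radius -> yes

Answer: yes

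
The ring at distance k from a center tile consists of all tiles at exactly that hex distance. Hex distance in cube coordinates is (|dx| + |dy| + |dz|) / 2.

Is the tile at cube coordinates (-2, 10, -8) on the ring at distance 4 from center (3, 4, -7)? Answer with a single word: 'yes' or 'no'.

Answer: no

Derivation:
|px - cx| = |-2 - 3| = 5
|py - cy| = |10 - 4| = 6
|pz - cz| = |-8 - (-7)| = 1
distance = (5+6+1)/2 = 12/2 = 6
radius = 4; distance != radius -> no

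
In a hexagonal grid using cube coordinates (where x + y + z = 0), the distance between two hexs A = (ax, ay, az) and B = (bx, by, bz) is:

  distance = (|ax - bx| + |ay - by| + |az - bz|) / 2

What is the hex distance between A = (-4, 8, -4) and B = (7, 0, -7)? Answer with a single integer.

|ax - bx| = |-4 - 7| = 11
|ay - by| = |8 - 0| = 8
|az - bz| = |-4 - (-7)| = 3
distance = (11 + 8 + 3) / 2 = 22 / 2 = 11

Answer: 11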